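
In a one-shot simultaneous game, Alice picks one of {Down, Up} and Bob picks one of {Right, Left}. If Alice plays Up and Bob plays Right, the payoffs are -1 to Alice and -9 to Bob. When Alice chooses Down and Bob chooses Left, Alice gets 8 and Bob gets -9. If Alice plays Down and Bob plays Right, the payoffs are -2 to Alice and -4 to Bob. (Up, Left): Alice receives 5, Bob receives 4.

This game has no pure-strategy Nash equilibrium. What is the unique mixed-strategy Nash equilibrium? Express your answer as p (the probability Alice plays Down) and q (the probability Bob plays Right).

For Bob to be willing to mix, Bob must be indifferent between Right and Left, which pins down Alice's mix.
  Bob's payoff to Right: p·(-4) + (1−p)·(-9) = 5p - 9
  Bob's payoff to Left: p·(-9) + (1−p)·4 = -13p + 4
  5p - 9 = -13p + 4  ⇒  18p = 13  ⇒  p = 13/18.
For Alice to be willing to mix, Alice must be indifferent between Down and Up, which pins down Bob's mix.
  Alice's payoff from Down: q·(-2) + (1−q)·8 = -10q + 8
  Alice's payoff from Up: q·(-1) + (1−q)·5 = -6q + 5
  -10q + 8 = -6q + 5  ⇒  -4q = -3  ⇒  q = 3/4.

p = 13/18, q = 3/4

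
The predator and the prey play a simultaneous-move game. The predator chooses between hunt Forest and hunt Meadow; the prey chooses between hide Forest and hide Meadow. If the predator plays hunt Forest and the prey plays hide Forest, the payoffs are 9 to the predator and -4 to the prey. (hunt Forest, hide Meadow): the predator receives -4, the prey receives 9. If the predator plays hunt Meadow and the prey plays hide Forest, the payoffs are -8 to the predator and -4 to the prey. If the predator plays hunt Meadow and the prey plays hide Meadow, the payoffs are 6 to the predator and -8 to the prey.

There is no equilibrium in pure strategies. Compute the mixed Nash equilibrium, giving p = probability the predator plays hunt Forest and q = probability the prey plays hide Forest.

p = 4/17, q = 10/27

The predator's mix must leave the prey indifferent between hide Forest and hide Meadow.
  the prey's payoff from hide Forest: p·(-4) + (1−p)·(-4) = -4
  the prey's payoff from hide Meadow: p·9 + (1−p)·(-8) = 17p - 8
  -4 = 17p - 8  ⇒  -17p = -4  ⇒  p = 4/17.
The prey's mix must leave the predator indifferent between hunt Forest and hunt Meadow.
  the predator's payoff from hunt Forest: q·9 + (1−q)·(-4) = 13q - 4
  the predator's payoff from hunt Meadow: q·(-8) + (1−q)·6 = -14q + 6
  13q - 4 = -14q + 6  ⇒  27q = 10  ⇒  q = 10/27.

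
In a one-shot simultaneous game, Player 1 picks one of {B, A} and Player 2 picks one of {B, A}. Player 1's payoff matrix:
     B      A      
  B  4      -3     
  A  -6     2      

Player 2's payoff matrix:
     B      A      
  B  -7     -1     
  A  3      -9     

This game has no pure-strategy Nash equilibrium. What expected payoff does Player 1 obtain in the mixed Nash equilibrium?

-2/3

Player 2's mix must leave Player 1 indifferent between B and A.
  Player 1's expected payoff from B: q·4 + (1−q)·(-3) = 7q - 3
  Player 1's expected payoff from A: q·(-6) + (1−q)·2 = -8q + 2
  7q - 3 = -8q + 2  ⇒  15q = 5  ⇒  q = 1/3.
At equilibrium Player 1 is indifferent across rows, so Player 1's payoff equals the payoff from B: (1/3)·4 + (2/3)·(-3) = -2/3.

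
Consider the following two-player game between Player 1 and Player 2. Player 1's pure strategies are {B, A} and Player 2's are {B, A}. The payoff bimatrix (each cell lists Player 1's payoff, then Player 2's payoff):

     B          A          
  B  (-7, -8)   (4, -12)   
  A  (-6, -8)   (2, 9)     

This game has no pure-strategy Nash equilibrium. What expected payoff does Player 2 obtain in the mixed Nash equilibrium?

In a mixed equilibrium Player 2 is indifferent between B and A; this condition fixes p.
  Player 2's expected payoff from B: p·(-8) + (1−p)·(-8) = -8
  Player 2's expected payoff from A: p·(-12) + (1−p)·9 = -21p + 9
  -8 = -21p + 9  ⇒  21p = 17  ⇒  p = 17/21.
At equilibrium Player 2 is indifferent across columns, so Player 2's payoff equals the payoff from B: (17/21)·(-8) + (4/21)·(-8) = -8.

-8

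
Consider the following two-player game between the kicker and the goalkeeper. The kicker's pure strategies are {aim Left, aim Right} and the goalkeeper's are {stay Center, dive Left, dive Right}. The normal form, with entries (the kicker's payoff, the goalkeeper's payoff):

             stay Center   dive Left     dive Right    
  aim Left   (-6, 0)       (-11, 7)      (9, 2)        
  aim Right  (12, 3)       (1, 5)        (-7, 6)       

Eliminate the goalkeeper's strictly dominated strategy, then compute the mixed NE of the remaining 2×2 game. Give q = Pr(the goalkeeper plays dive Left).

q = 4/7

The goalkeeper's strategy stay Center is strictly dominated by dive Right: 2 > 0 and 6 > 3. Eliminate stay Center.
The kicker's indifference between aim Left and aim Right determines the goalkeeper's mixing probability q:
  the kicker's payoff from aim Left: q·(-11) + (1−q)·9 = -20q + 9
  the kicker's payoff from aim Right: q·1 + (1−q)·(-7) = 8q - 7
  -20q + 9 = 8q - 7  ⇒  -28q = -16  ⇒  q = 4/7.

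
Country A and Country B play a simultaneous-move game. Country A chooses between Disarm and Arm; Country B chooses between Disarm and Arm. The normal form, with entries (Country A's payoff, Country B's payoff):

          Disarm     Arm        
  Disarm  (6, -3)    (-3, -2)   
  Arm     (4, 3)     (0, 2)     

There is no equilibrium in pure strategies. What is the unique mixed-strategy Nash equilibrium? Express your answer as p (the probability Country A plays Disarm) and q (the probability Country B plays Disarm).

p = 1/2, q = 3/5

Country A's mix must leave Country B indifferent between Disarm and Arm.
  Country B's expected payoff from Disarm: p·(-3) + (1−p)·3 = -6p + 3
  Country B's expected payoff from Arm: p·(-2) + (1−p)·2 = -4p + 2
  -6p + 3 = -4p + 2  ⇒  -2p = -1  ⇒  p = 1/2.
In a mixed equilibrium Country A is indifferent between Disarm and Arm; this condition fixes q.
  Country A's payoff from Disarm: q·6 + (1−q)·(-3) = 9q - 3
  Country A's payoff from Arm: q·4 + (1−q)·0 = 4q
  9q - 3 = 4q  ⇒  5q = 3  ⇒  q = 3/5.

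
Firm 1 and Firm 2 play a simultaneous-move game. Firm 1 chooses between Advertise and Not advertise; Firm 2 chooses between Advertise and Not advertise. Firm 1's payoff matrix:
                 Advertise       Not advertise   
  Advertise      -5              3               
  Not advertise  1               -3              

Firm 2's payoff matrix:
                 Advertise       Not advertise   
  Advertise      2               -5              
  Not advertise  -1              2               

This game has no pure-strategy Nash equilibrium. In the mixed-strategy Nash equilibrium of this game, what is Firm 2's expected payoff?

-1/10

Firm 1's mix must leave Firm 2 indifferent between Advertise and Not advertise.
  Firm 2's expected payoff from Advertise: p·2 + (1−p)·(-1) = 3p - 1
  Firm 2's expected payoff from Not advertise: p·(-5) + (1−p)·2 = -7p + 2
  3p - 1 = -7p + 2  ⇒  10p = 3  ⇒  p = 3/10.
At equilibrium Firm 2 is indifferent across columns, so Firm 2's payoff equals the payoff from Advertise: (3/10)·2 + (7/10)·(-1) = -1/10.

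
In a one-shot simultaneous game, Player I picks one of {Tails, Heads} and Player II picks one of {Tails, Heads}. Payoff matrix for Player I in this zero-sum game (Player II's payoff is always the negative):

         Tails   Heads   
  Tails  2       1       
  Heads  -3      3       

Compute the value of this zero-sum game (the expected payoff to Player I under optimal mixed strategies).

v = 9/7

Player II's mix must leave Player I indifferent between Tails and Heads.
  Player I's payoff to Tails: q·2 + (1−q)·1 = q + 1
  Player I's payoff to Heads: q·(-3) + (1−q)·3 = -6q + 3
  q + 1 = -6q + 3  ⇒  7q = 2  ⇒  q = 2/7.
The value is Player I's expected payoff against this mix (using Tails): (2/7)·2 + (5/7)·1 = 9/7.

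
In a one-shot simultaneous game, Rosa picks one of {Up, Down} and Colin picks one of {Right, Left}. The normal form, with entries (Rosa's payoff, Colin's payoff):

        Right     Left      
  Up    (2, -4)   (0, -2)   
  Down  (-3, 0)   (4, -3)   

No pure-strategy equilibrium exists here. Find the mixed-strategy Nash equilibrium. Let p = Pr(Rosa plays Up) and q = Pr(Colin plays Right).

Colin's indifference between Right and Left determines Rosa's mixing probability p:
  Colin's expected payoff from Right: p·(-4) + (1−p)·0 = -4p
  Colin's expected payoff from Left: p·(-2) + (1−p)·(-3) = p - 3
  -4p = p - 3  ⇒  -5p = -3  ⇒  p = 3/5.
For Rosa to be willing to mix, Rosa must be indifferent between Up and Down, which pins down Colin's mix.
  Rosa's expected payoff from Up: q·2 + (1−q)·0 = 2q
  Rosa's expected payoff from Down: q·(-3) + (1−q)·4 = -7q + 4
  2q = -7q + 4  ⇒  9q = 4  ⇒  q = 4/9.

p = 3/5, q = 4/9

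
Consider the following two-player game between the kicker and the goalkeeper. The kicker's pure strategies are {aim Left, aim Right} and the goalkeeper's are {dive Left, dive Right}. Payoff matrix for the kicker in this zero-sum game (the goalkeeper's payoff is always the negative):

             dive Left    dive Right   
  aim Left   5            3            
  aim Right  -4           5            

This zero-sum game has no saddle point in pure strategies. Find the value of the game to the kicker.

v = 37/11

The kicker's indifference between aim Left and aim Right determines the goalkeeper's mixing probability q:
  the kicker's expected payoff from aim Left: q·5 + (1−q)·3 = 2q + 3
  the kicker's expected payoff from aim Right: q·(-4) + (1−q)·5 = -9q + 5
  2q + 3 = -9q + 5  ⇒  11q = 2  ⇒  q = 2/11.
The value is the kicker's expected payoff against this mix (using aim Left): (2/11)·5 + (9/11)·3 = 37/11.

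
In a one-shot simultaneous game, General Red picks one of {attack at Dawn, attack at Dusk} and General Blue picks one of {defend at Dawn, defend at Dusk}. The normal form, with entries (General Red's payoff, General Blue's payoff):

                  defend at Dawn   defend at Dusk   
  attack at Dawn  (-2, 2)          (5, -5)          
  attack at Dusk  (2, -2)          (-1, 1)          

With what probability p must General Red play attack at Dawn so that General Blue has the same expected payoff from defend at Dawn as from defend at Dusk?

Set General Blue's expected payoff from defend at Dawn equal to that from defend at Dusk:
  General Blue's payoff to defend at Dawn: p·2 + (1−p)·(-2) = 4p - 2
  General Blue's payoff to defend at Dusk: p·(-5) + (1−p)·1 = -6p + 1
  4p - 2 = -6p + 1  ⇒  10p = 3  ⇒  p = 3/10.

p = 3/10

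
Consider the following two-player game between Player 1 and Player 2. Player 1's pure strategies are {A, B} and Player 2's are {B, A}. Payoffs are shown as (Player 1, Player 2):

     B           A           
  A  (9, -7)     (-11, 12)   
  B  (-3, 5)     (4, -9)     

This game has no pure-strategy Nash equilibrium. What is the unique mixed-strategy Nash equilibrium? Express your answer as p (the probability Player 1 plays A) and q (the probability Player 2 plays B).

p = 14/33, q = 5/9

Player 2's indifference between B and A determines Player 1's mixing probability p:
  Player 2's payoff to B: p·(-7) + (1−p)·5 = -12p + 5
  Player 2's payoff to A: p·12 + (1−p)·(-9) = 21p - 9
  -12p + 5 = 21p - 9  ⇒  -33p = -14  ⇒  p = 14/33.
Set Player 1's expected payoff from A equal to that from B:
  Player 1's payoff from A: q·9 + (1−q)·(-11) = 20q - 11
  Player 1's payoff from B: q·(-3) + (1−q)·4 = -7q + 4
  20q - 11 = -7q + 4  ⇒  27q = 15  ⇒  q = 5/9.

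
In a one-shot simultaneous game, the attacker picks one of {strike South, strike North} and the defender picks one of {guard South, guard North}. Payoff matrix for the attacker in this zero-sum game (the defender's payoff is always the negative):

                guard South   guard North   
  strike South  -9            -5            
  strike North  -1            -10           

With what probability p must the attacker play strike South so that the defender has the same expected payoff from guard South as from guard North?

p = 9/13

Set the defender's expected payoff from guard South equal to that from guard North:
  the defender's payoff from guard South: p·9 + (1−p)·1 = 8p + 1
  the defender's payoff from guard North: p·5 + (1−p)·10 = -5p + 10
  8p + 1 = -5p + 10  ⇒  13p = 9  ⇒  p = 9/13.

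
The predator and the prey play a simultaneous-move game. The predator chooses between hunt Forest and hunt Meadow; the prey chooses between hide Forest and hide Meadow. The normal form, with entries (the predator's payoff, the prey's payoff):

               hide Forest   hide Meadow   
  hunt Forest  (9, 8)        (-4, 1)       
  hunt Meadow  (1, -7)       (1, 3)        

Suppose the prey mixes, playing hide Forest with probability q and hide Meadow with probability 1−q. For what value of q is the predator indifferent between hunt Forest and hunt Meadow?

In a mixed equilibrium the predator is indifferent between hunt Forest and hunt Meadow; this condition fixes q.
  the predator's payoff from hunt Forest: q·9 + (1−q)·(-4) = 13q - 4
  the predator's payoff from hunt Meadow: q·1 + (1−q)·1 = 1
  13q - 4 = 1  ⇒  13q = 5  ⇒  q = 5/13.

q = 5/13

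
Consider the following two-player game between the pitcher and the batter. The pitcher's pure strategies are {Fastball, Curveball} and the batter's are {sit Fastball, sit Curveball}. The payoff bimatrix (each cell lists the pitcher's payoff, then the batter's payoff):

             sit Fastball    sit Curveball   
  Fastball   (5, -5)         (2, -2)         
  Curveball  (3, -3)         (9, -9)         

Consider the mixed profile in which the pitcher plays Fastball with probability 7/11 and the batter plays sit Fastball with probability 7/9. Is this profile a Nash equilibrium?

Given the pitcher's mix p = 7/11, the batter's payoff from sit Fastball is -47/11 but from sit Curveball is -50/11. The batter strictly prefers sit Fastball, so the batter would not mix.
So the proposed profile is not a Nash equilibrium.

No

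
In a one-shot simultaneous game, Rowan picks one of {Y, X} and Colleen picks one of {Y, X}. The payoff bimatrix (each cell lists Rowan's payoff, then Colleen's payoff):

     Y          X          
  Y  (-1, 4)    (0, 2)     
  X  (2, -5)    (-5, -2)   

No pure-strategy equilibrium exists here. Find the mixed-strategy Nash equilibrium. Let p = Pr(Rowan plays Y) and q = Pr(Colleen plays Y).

Rowan's mix must leave Colleen indifferent between Y and X.
  Colleen's expected payoff from Y: p·4 + (1−p)·(-5) = 9p - 5
  Colleen's expected payoff from X: p·2 + (1−p)·(-2) = 4p - 2
  9p - 5 = 4p - 2  ⇒  5p = 3  ⇒  p = 3/5.
In a mixed equilibrium Rowan is indifferent between Y and X; this condition fixes q.
  Rowan's expected payoff from Y: q·(-1) + (1−q)·0 = -q
  Rowan's expected payoff from X: q·2 + (1−q)·(-5) = 7q - 5
  -q = 7q - 5  ⇒  -8q = -5  ⇒  q = 5/8.

p = 3/5, q = 5/8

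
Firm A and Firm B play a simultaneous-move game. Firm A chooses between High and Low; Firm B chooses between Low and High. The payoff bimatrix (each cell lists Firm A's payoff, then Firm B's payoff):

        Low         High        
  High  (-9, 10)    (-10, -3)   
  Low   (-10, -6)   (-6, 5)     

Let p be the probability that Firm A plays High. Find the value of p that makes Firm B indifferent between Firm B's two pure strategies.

Firm B's indifference between Low and High determines Firm A's mixing probability p:
  Firm B's expected payoff from Low: p·10 + (1−p)·(-6) = 16p - 6
  Firm B's expected payoff from High: p·(-3) + (1−p)·5 = -8p + 5
  16p - 6 = -8p + 5  ⇒  24p = 11  ⇒  p = 11/24.

p = 11/24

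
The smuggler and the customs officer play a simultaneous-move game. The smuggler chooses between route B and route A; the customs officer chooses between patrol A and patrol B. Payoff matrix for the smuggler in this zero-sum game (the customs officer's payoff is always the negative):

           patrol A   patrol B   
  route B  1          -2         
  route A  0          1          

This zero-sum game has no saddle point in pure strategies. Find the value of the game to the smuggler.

v = 1/4

For the smuggler to be willing to mix, the smuggler must be indifferent between route B and route A, which pins down the customs officer's mix.
  the smuggler's expected payoff from route B: q·1 + (1−q)·(-2) = 3q - 2
  the smuggler's expected payoff from route A: q·0 + (1−q)·1 = -q + 1
  3q - 2 = -q + 1  ⇒  4q = 3  ⇒  q = 3/4.
The value is the smuggler's expected payoff against this mix (using route B): (3/4)·1 + (1/4)·(-2) = 1/4.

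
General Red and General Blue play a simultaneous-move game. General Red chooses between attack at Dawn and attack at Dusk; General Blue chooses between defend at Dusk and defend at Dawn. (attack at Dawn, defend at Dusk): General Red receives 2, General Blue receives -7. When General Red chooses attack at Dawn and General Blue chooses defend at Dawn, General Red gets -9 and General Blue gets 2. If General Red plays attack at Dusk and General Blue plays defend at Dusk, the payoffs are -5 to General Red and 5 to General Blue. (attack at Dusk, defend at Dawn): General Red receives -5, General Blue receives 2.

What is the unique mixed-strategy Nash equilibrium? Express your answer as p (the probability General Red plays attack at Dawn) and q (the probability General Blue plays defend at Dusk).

Set General Blue's expected payoff from defend at Dusk equal to that from defend at Dawn:
  General Blue's expected payoff from defend at Dusk: p·(-7) + (1−p)·5 = -12p + 5
  General Blue's expected payoff from defend at Dawn: p·2 + (1−p)·2 = 2
  -12p + 5 = 2  ⇒  -12p = -3  ⇒  p = 1/4.
General Blue's mix must leave General Red indifferent between attack at Dawn and attack at Dusk.
  General Red's payoff to attack at Dawn: q·2 + (1−q)·(-9) = 11q - 9
  General Red's payoff to attack at Dusk: q·(-5) + (1−q)·(-5) = -5
  11q - 9 = -5  ⇒  11q = 4  ⇒  q = 4/11.

p = 1/4, q = 4/11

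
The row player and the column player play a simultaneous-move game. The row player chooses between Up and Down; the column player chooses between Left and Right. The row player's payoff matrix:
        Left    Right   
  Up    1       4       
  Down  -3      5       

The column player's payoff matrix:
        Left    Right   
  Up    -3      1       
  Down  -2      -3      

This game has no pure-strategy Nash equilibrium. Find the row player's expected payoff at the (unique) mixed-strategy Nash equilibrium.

17/5

Set the row player's expected payoff from Up equal to that from Down:
  the row player's payoff to Up: q·1 + (1−q)·4 = -3q + 4
  the row player's payoff to Down: q·(-3) + (1−q)·5 = -8q + 5
  -3q + 4 = -8q + 5  ⇒  5q = 1  ⇒  q = 1/5.
At equilibrium the row player is indifferent across rows, so the row player's payoff equals the payoff from Up: (1/5)·1 + (4/5)·4 = 17/5.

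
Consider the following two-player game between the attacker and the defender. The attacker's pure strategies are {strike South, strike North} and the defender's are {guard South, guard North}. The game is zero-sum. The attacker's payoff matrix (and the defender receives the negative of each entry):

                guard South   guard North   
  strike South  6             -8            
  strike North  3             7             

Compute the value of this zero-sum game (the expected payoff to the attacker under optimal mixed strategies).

v = 11/3

For the attacker to be willing to mix, the attacker must be indifferent between strike South and strike North, which pins down the defender's mix.
  the attacker's expected payoff from strike South: q·6 + (1−q)·(-8) = 14q - 8
  the attacker's expected payoff from strike North: q·3 + (1−q)·7 = -4q + 7
  14q - 8 = -4q + 7  ⇒  18q = 15  ⇒  q = 5/6.
The value is the attacker's expected payoff against this mix (using strike South): (5/6)·6 + (1/6)·(-8) = 11/3.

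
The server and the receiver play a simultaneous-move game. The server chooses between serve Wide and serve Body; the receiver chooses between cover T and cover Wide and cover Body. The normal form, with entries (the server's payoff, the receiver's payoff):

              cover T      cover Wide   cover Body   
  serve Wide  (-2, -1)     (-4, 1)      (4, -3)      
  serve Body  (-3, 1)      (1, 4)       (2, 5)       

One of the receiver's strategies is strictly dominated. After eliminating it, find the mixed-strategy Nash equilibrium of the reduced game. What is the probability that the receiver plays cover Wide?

The receiver's strategy cover T is strictly dominated by cover Wide: 1 > -1 and 4 > 1. Eliminate cover T.
The server's indifference between serve Wide and serve Body determines the receiver's mixing probability q:
  the server's payoff from serve Wide: q·(-4) + (1−q)·4 = -8q + 4
  the server's payoff from serve Body: q·1 + (1−q)·2 = -q + 2
  -8q + 4 = -q + 2  ⇒  -7q = -2  ⇒  q = 2/7.

q = 2/7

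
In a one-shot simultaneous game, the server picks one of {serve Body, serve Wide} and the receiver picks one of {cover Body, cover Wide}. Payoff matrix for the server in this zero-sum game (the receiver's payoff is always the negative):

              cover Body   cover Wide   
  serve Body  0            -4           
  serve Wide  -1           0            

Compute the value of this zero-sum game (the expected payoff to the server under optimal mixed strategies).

The receiver's mix must leave the server indifferent between serve Body and serve Wide.
  the server's payoff to serve Body: q·0 + (1−q)·(-4) = 4q - 4
  the server's payoff to serve Wide: q·(-1) + (1−q)·0 = -q
  4q - 4 = -q  ⇒  5q = 4  ⇒  q = 4/5.
The value is the server's expected payoff against this mix (using serve Body): (4/5)·0 + (1/5)·(-4) = -4/5.

v = -4/5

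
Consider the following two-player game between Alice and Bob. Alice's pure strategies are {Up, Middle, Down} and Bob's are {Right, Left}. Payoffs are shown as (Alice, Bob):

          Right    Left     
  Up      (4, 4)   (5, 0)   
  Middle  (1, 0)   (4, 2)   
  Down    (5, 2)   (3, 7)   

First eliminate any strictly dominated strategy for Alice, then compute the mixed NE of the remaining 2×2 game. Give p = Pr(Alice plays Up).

p = 5/9

Alice's strategy Middle is strictly dominated by Up: 4 > 1 and 5 > 4. Eliminate Middle.
Alice's mix must leave Bob indifferent between Right and Left.
  Bob's payoff from Right: p·4 + (1−p)·2 = 2p + 2
  Bob's payoff from Left: p·0 + (1−p)·7 = -7p + 7
  2p + 2 = -7p + 7  ⇒  9p = 5  ⇒  p = 5/9.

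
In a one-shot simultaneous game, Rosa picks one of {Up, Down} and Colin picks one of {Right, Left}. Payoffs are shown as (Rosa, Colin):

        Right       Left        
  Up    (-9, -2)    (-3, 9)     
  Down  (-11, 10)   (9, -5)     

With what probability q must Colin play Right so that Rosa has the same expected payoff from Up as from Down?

Set Rosa's expected payoff from Up equal to that from Down:
  Rosa's payoff to Up: q·(-9) + (1−q)·(-3) = -6q - 3
  Rosa's payoff to Down: q·(-11) + (1−q)·9 = -20q + 9
  -6q - 3 = -20q + 9  ⇒  14q = 12  ⇒  q = 6/7.

q = 6/7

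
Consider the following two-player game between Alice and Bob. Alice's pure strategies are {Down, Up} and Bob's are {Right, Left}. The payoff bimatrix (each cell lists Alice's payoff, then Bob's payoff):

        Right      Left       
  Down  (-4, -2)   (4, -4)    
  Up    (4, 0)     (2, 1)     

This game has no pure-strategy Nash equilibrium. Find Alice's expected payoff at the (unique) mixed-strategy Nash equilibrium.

Bob's mix must leave Alice indifferent between Down and Up.
  Alice's expected payoff from Down: q·(-4) + (1−q)·4 = -8q + 4
  Alice's expected payoff from Up: q·4 + (1−q)·2 = 2q + 2
  -8q + 4 = 2q + 2  ⇒  -10q = -2  ⇒  q = 1/5.
At equilibrium Alice is indifferent across rows, so Alice's payoff equals the payoff from Down: (1/5)·(-4) + (4/5)·4 = 12/5.

12/5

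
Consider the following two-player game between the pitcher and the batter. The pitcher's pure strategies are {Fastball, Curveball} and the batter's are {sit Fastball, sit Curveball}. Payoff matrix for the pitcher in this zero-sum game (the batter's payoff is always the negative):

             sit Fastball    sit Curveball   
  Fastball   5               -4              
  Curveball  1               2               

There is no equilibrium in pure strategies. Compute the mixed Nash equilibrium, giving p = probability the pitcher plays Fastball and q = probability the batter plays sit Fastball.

p = 1/10, q = 3/5

The pitcher's mix must leave the batter indifferent between sit Fastball and sit Curveball.
  the batter's payoff from sit Fastball: p·(-5) + (1−p)·(-1) = -4p - 1
  the batter's payoff from sit Curveball: p·4 + (1−p)·(-2) = 6p - 2
  -4p - 1 = 6p - 2  ⇒  -10p = -1  ⇒  p = 1/10.
The batter's mix must leave the pitcher indifferent between Fastball and Curveball.
  the pitcher's expected payoff from Fastball: q·5 + (1−q)·(-4) = 9q - 4
  the pitcher's expected payoff from Curveball: q·1 + (1−q)·2 = -q + 2
  9q - 4 = -q + 2  ⇒  10q = 6  ⇒  q = 3/5.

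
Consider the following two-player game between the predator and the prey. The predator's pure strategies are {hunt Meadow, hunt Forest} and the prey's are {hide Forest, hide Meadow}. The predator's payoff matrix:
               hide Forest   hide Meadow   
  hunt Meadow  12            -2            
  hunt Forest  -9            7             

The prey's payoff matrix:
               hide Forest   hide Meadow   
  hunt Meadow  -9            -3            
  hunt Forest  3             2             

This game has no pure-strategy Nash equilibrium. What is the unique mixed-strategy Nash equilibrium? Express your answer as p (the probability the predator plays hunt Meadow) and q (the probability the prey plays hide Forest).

In a mixed equilibrium the prey is indifferent between hide Forest and hide Meadow; this condition fixes p.
  the prey's expected payoff from hide Forest: p·(-9) + (1−p)·3 = -12p + 3
  the prey's expected payoff from hide Meadow: p·(-3) + (1−p)·2 = -5p + 2
  -12p + 3 = -5p + 2  ⇒  -7p = -1  ⇒  p = 1/7.
For the predator to be willing to mix, the predator must be indifferent between hunt Meadow and hunt Forest, which pins down the prey's mix.
  the predator's payoff to hunt Meadow: q·12 + (1−q)·(-2) = 14q - 2
  the predator's payoff to hunt Forest: q·(-9) + (1−q)·7 = -16q + 7
  14q - 2 = -16q + 7  ⇒  30q = 9  ⇒  q = 3/10.

p = 1/7, q = 3/10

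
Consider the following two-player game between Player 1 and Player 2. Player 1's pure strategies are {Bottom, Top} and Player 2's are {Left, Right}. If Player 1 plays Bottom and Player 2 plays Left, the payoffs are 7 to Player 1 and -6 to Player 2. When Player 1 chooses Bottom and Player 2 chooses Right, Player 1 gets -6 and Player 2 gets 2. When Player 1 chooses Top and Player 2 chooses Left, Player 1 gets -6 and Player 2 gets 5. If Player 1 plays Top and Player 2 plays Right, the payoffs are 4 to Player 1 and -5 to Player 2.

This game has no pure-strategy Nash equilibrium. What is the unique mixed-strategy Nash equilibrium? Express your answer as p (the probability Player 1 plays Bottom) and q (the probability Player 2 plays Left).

p = 5/9, q = 10/23

Set Player 2's expected payoff from Left equal to that from Right:
  Player 2's payoff from Left: p·(-6) + (1−p)·5 = -11p + 5
  Player 2's payoff from Right: p·2 + (1−p)·(-5) = 7p - 5
  -11p + 5 = 7p - 5  ⇒  -18p = -10  ⇒  p = 5/9.
In a mixed equilibrium Player 1 is indifferent between Bottom and Top; this condition fixes q.
  Player 1's expected payoff from Bottom: q·7 + (1−q)·(-6) = 13q - 6
  Player 1's expected payoff from Top: q·(-6) + (1−q)·4 = -10q + 4
  13q - 6 = -10q + 4  ⇒  23q = 10  ⇒  q = 10/23.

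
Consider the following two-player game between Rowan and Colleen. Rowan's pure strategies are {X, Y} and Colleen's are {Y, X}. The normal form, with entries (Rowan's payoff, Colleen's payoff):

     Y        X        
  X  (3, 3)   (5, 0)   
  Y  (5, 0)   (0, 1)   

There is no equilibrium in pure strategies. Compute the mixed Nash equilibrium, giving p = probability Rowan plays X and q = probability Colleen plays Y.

Set Colleen's expected payoff from Y equal to that from X:
  Colleen's expected payoff from Y: p·3 + (1−p)·0 = 3p
  Colleen's expected payoff from X: p·0 + (1−p)·1 = -p + 1
  3p = -p + 1  ⇒  4p = 1  ⇒  p = 1/4.
Colleen's mix must leave Rowan indifferent between X and Y.
  Rowan's payoff from X: q·3 + (1−q)·5 = -2q + 5
  Rowan's payoff from Y: q·5 + (1−q)·0 = 5q
  -2q + 5 = 5q  ⇒  -7q = -5  ⇒  q = 5/7.

p = 1/4, q = 5/7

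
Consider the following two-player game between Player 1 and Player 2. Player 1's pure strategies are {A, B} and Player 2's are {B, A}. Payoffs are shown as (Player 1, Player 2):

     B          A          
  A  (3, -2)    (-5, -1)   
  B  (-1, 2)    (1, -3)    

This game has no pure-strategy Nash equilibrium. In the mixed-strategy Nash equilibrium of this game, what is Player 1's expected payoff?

For Player 1 to be willing to mix, Player 1 must be indifferent between A and B, which pins down Player 2's mix.
  Player 1's payoff to A: q·3 + (1−q)·(-5) = 8q - 5
  Player 1's payoff to B: q·(-1) + (1−q)·1 = -2q + 1
  8q - 5 = -2q + 1  ⇒  10q = 6  ⇒  q = 3/5.
At equilibrium Player 1 is indifferent across rows, so Player 1's payoff equals the payoff from A: (3/5)·3 + (2/5)·(-5) = -1/5.

-1/5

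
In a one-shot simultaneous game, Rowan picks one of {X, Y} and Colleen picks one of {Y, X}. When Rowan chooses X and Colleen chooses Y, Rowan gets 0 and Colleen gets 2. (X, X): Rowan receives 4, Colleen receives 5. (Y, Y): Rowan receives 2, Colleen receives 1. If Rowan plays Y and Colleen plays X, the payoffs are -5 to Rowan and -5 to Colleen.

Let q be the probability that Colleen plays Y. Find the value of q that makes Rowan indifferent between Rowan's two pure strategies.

q = 9/11

Rowan's indifference between X and Y determines Colleen's mixing probability q:
  Rowan's payoff from X: q·0 + (1−q)·4 = -4q + 4
  Rowan's payoff from Y: q·2 + (1−q)·(-5) = 7q - 5
  -4q + 4 = 7q - 5  ⇒  -11q = -9  ⇒  q = 9/11.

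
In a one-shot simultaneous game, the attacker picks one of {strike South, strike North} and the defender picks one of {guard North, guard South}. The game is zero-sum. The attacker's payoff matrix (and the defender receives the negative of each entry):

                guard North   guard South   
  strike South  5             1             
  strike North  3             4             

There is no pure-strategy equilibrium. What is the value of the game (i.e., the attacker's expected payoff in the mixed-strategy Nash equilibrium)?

v = 17/5

The attacker's indifference between strike South and strike North determines the defender's mixing probability q:
  the attacker's expected payoff from strike South: q·5 + (1−q)·1 = 4q + 1
  the attacker's expected payoff from strike North: q·3 + (1−q)·4 = -q + 4
  4q + 1 = -q + 4  ⇒  5q = 3  ⇒  q = 3/5.
The value is the attacker's expected payoff against this mix (using strike South): (3/5)·5 + (2/5)·1 = 17/5.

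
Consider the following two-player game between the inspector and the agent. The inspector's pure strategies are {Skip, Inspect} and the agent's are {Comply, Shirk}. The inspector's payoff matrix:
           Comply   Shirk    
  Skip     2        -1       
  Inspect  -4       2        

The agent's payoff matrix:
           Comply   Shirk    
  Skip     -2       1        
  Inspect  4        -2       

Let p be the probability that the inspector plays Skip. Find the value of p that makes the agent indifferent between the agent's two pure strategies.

p = 2/3

The agent's indifference between Comply and Shirk determines the inspector's mixing probability p:
  the agent's payoff to Comply: p·(-2) + (1−p)·4 = -6p + 4
  the agent's payoff to Shirk: p·1 + (1−p)·(-2) = 3p - 2
  -6p + 4 = 3p - 2  ⇒  -9p = -6  ⇒  p = 2/3.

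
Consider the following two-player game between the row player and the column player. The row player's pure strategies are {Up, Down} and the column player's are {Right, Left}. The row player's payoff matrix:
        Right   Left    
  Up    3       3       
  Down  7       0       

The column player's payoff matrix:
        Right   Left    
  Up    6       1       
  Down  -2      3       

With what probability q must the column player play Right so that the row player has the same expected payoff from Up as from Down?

q = 3/7

The column player's mix must leave the row player indifferent between Up and Down.
  the row player's expected payoff from Up: q·3 + (1−q)·3 = 3
  the row player's expected payoff from Down: q·7 + (1−q)·0 = 7q
  3 = 7q  ⇒  -7q = -3  ⇒  q = 3/7.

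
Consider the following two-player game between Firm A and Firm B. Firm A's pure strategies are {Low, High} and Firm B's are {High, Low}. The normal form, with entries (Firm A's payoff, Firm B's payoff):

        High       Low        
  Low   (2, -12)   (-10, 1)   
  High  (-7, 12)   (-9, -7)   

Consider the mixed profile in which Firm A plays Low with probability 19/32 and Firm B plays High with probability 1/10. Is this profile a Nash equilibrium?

Yes

Check Firm B's indifference given Firm A's mix p = 19/32:
  payoff from High = -9/4; payoff from Low = -9/4 — equal.
Check Firm A's indifference given Firm B's mix q = 1/10:
  payoff from Low = -44/5; payoff from High = -44/5 — equal.
Both players are indifferent, so neither can profitably deviate.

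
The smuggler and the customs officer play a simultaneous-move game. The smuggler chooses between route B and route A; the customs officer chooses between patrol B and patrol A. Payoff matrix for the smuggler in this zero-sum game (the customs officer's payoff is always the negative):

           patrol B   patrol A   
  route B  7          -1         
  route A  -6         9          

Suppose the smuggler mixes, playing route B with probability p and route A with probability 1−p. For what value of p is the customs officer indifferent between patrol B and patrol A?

The smuggler's mix must leave the customs officer indifferent between patrol B and patrol A.
  the customs officer's payoff from patrol B: p·(-7) + (1−p)·6 = -13p + 6
  the customs officer's payoff from patrol A: p·1 + (1−p)·(-9) = 10p - 9
  -13p + 6 = 10p - 9  ⇒  -23p = -15  ⇒  p = 15/23.

p = 15/23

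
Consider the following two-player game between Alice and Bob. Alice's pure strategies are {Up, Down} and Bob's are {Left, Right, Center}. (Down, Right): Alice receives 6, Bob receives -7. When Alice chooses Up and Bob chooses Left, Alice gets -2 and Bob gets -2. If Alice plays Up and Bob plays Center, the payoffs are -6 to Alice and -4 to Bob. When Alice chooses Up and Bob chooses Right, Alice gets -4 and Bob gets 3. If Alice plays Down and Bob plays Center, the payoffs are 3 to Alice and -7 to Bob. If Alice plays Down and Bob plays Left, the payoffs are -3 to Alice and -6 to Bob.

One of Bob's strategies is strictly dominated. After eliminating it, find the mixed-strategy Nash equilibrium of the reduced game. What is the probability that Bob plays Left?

q = 10/11

Bob's strategy Center is strictly dominated by Left: -2 > -4 and -6 > -7. Eliminate Center.
In a mixed equilibrium Alice is indifferent between Up and Down; this condition fixes q.
  Alice's expected payoff from Up: q·(-2) + (1−q)·(-4) = 2q - 4
  Alice's expected payoff from Down: q·(-3) + (1−q)·6 = -9q + 6
  2q - 4 = -9q + 6  ⇒  11q = 10  ⇒  q = 10/11.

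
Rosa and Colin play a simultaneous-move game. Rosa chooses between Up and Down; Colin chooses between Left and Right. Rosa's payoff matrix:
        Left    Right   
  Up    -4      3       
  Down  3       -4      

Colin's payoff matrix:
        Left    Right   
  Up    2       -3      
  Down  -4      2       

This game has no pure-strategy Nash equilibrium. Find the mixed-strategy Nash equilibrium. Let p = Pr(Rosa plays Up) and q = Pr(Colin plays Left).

For Colin to be willing to mix, Colin must be indifferent between Left and Right, which pins down Rosa's mix.
  Colin's payoff to Left: p·2 + (1−p)·(-4) = 6p - 4
  Colin's payoff to Right: p·(-3) + (1−p)·2 = -5p + 2
  6p - 4 = -5p + 2  ⇒  11p = 6  ⇒  p = 6/11.
For Rosa to be willing to mix, Rosa must be indifferent between Up and Down, which pins down Colin's mix.
  Rosa's expected payoff from Up: q·(-4) + (1−q)·3 = -7q + 3
  Rosa's expected payoff from Down: q·3 + (1−q)·(-4) = 7q - 4
  -7q + 3 = 7q - 4  ⇒  -14q = -7  ⇒  q = 1/2.

p = 6/11, q = 1/2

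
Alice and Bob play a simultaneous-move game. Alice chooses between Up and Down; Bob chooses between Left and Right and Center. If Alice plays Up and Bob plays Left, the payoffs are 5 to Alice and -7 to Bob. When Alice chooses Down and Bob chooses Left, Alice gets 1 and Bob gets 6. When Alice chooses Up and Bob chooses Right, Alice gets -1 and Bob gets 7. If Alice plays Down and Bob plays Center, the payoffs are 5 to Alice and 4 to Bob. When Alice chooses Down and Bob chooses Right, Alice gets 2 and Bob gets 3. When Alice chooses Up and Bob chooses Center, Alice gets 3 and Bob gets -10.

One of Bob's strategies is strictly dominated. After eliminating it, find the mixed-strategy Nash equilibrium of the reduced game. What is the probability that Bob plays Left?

Bob's strategy Center is strictly dominated by Left: -7 > -10 and 6 > 4. Eliminate Center.
Alice's indifference between Up and Down determines Bob's mixing probability q:
  Alice's expected payoff from Up: q·5 + (1−q)·(-1) = 6q - 1
  Alice's expected payoff from Down: q·1 + (1−q)·2 = -q + 2
  6q - 1 = -q + 2  ⇒  7q = 3  ⇒  q = 3/7.

q = 3/7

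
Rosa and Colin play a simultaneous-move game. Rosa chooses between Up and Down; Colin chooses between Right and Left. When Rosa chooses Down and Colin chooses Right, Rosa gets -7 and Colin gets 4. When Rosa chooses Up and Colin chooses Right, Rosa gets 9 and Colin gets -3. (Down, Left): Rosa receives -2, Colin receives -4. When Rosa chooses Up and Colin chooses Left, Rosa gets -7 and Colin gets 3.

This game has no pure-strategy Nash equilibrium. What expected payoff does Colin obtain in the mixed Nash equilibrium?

0

In a mixed equilibrium Colin is indifferent between Right and Left; this condition fixes p.
  Colin's payoff to Right: p·(-3) + (1−p)·4 = -7p + 4
  Colin's payoff to Left: p·3 + (1−p)·(-4) = 7p - 4
  -7p + 4 = 7p - 4  ⇒  -14p = -8  ⇒  p = 4/7.
At equilibrium Colin is indifferent across columns, so Colin's payoff equals the payoff from Right: (4/7)·(-3) + (3/7)·4 = 0.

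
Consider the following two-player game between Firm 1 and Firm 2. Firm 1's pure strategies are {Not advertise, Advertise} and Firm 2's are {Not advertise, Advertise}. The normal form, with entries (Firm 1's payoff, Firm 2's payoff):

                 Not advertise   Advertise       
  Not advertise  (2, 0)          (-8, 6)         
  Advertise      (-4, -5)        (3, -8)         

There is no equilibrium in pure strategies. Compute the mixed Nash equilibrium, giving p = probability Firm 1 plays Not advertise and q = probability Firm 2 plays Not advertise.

p = 1/3, q = 11/17

Set Firm 2's expected payoff from Not advertise equal to that from Advertise:
  Firm 2's expected payoff from Not advertise: p·0 + (1−p)·(-5) = 5p - 5
  Firm 2's expected payoff from Advertise: p·6 + (1−p)·(-8) = 14p - 8
  5p - 5 = 14p - 8  ⇒  -9p = -3  ⇒  p = 1/3.
In a mixed equilibrium Firm 1 is indifferent between Not advertise and Advertise; this condition fixes q.
  Firm 1's payoff from Not advertise: q·2 + (1−q)·(-8) = 10q - 8
  Firm 1's payoff from Advertise: q·(-4) + (1−q)·3 = -7q + 3
  10q - 8 = -7q + 3  ⇒  17q = 11  ⇒  q = 11/17.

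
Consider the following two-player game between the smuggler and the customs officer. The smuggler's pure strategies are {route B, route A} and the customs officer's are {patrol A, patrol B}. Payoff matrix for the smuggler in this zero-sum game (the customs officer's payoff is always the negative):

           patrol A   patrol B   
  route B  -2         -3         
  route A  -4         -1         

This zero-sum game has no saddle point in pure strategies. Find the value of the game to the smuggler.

The customs officer's mix must leave the smuggler indifferent between route B and route A.
  the smuggler's payoff to route B: q·(-2) + (1−q)·(-3) = q - 3
  the smuggler's payoff to route A: q·(-4) + (1−q)·(-1) = -3q - 1
  q - 3 = -3q - 1  ⇒  4q = 2  ⇒  q = 1/2.
The value is the smuggler's expected payoff against this mix (using route B): (1/2)·(-2) + (1/2)·(-3) = -5/2.

v = -5/2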